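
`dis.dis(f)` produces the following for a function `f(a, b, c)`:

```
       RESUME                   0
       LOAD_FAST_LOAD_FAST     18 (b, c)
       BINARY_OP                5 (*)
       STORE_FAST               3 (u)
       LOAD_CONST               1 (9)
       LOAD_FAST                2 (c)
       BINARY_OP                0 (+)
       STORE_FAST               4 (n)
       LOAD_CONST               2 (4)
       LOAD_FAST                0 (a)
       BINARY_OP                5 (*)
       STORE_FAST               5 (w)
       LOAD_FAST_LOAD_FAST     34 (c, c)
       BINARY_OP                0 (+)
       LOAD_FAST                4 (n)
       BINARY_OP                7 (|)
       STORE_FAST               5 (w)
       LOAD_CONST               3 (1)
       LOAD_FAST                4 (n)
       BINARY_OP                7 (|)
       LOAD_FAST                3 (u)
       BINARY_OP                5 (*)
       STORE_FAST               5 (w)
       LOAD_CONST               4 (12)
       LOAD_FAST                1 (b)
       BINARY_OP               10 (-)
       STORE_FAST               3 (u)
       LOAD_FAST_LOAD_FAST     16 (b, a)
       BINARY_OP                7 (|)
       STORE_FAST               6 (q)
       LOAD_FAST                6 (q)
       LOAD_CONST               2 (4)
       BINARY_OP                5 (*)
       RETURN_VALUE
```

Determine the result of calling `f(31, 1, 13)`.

LOAD_FAST_LOAD_FAST b,c → push 1,13. Stack: [1, 13]
BINARY_OP * → 1 * 13 = 13. Stack: [13]
STORE_FAST u → u=13. Stack: []
LOAD_CONST → push 9. Stack: [9]
LOAD_FAST c → push 13. Stack: [9, 13]
BINARY_OP + → 9 + 13 = 22. Stack: [22]
STORE_FAST n → n=22. Stack: []
LOAD_CONST → push 4. Stack: [4]
LOAD_FAST a → push 31. Stack: [4, 31]
BINARY_OP * → 4 * 31 = 124. Stack: [124]
STORE_FAST w → w=124. Stack: []
LOAD_FAST_LOAD_FAST c,c → push 13,13. Stack: [13, 13]
BINARY_OP + → 13 + 13 = 26. Stack: [26]
LOAD_FAST n → push 22. Stack: [26, 22]
BINARY_OP | → 26 | 22 = 30. Stack: [30]
STORE_FAST w → w=30. Stack: []
LOAD_CONST → push 1. Stack: [1]
LOAD_FAST n → push 22. Stack: [1, 22]
BINARY_OP | → 1 | 22 = 23. Stack: [23]
LOAD_FAST u → push 13. Stack: [23, 13]
BINARY_OP * → 23 * 13 = 299. Stack: [299]
STORE_FAST w → w=299. Stack: []
LOAD_CONST → push 12. Stack: [12]
LOAD_FAST b → push 1. Stack: [12, 1]
BINARY_OP - → 12 - 1 = 11. Stack: [11]
STORE_FAST u → u=11. Stack: []
LOAD_FAST_LOAD_FAST b,a → push 1,31. Stack: [1, 31]
BINARY_OP | → 1 | 31 = 31. Stack: [31]
STORE_FAST q → q=31. Stack: []
LOAD_FAST q → push 31. Stack: [31]
LOAD_CONST → push 4. Stack: [31, 4]
BINARY_OP * → 31 * 4 = 124. Stack: [124]
RETURN_VALUE → return 124.

124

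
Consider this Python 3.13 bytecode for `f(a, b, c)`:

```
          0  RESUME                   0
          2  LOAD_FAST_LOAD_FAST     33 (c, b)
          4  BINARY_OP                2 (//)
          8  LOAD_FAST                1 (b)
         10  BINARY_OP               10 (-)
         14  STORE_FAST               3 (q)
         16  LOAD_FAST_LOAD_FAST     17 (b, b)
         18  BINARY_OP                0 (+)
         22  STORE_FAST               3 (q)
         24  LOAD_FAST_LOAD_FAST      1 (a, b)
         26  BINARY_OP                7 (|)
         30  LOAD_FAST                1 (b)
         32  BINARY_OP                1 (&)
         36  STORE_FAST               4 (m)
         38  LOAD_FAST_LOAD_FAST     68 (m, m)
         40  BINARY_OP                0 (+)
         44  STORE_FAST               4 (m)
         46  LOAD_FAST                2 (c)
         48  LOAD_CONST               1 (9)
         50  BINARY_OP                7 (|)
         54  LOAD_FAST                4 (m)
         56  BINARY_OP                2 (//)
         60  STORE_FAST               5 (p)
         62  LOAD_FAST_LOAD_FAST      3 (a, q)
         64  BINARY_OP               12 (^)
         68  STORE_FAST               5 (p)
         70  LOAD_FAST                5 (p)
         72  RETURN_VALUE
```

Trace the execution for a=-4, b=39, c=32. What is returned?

LOAD_FAST_LOAD_FAST c,b → push 32,39. Stack: [32, 39]
BINARY_OP // → 32 // 39 = 0. Stack: [0]
LOAD_FAST b → push 39. Stack: [0, 39]
BINARY_OP - → 0 - 39 = -39. Stack: [-39]
STORE_FAST q → q=-39. Stack: []
LOAD_FAST_LOAD_FAST b,b → push 39,39. Stack: [39, 39]
BINARY_OP + → 39 + 39 = 78. Stack: [78]
STORE_FAST q → q=78. Stack: []
LOAD_FAST_LOAD_FAST a,b → push -4,39. Stack: [-4, 39]
BINARY_OP | → -4 | 39 = -1. Stack: [-1]
LOAD_FAST b → push 39. Stack: [-1, 39]
BINARY_OP & → -1 & 39 = 39. Stack: [39]
STORE_FAST m → m=39. Stack: []
LOAD_FAST_LOAD_FAST m,m → push 39,39. Stack: [39, 39]
BINARY_OP + → 39 + 39 = 78. Stack: [78]
STORE_FAST m → m=78. Stack: []
LOAD_FAST c → push 32. Stack: [32]
LOAD_CONST → push 9. Stack: [32, 9]
BINARY_OP | → 32 | 9 = 41. Stack: [41]
LOAD_FAST m → push 78. Stack: [41, 78]
BINARY_OP // → 41 // 78 = 0. Stack: [0]
STORE_FAST p → p=0. Stack: []
LOAD_FAST_LOAD_FAST a,q → push -4,78. Stack: [-4, 78]
BINARY_OP ^ → -4 ^ 78 = -78. Stack: [-78]
STORE_FAST p → p=-78. Stack: []
LOAD_FAST p → push -78. Stack: [-78]
RETURN_VALUE → return -78.

-78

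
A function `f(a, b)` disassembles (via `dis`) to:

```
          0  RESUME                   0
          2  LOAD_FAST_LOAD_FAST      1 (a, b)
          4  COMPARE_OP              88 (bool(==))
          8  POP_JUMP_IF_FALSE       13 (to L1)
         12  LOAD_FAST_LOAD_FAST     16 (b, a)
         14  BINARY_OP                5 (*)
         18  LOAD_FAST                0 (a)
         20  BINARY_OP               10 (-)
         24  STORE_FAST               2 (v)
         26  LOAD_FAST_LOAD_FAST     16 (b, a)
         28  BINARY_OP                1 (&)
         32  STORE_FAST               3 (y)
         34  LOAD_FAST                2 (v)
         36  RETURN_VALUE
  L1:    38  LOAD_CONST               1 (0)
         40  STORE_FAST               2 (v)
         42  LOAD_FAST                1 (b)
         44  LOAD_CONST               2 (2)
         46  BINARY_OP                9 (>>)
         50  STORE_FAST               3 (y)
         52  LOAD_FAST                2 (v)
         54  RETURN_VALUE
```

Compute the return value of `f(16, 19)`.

0

LOAD_FAST_LOAD_FAST a,b → push 16,19. Stack: [16, 19]
COMPARE_OP bool(==) → 16 vs 19 = False. Stack: [False]
POP_JUMP_IF_FALSE → pop False; jump. Stack: []
LOAD_CONST → push 0. Stack: [0]
STORE_FAST v → v=0. Stack: []
LOAD_FAST b → push 19. Stack: [19]
LOAD_CONST → push 2. Stack: [19, 2]
BINARY_OP >> → 19 >> 2 = 4. Stack: [4]
STORE_FAST y → y=4. Stack: []
LOAD_FAST v → push 0. Stack: [0]
RETURN_VALUE → return 0.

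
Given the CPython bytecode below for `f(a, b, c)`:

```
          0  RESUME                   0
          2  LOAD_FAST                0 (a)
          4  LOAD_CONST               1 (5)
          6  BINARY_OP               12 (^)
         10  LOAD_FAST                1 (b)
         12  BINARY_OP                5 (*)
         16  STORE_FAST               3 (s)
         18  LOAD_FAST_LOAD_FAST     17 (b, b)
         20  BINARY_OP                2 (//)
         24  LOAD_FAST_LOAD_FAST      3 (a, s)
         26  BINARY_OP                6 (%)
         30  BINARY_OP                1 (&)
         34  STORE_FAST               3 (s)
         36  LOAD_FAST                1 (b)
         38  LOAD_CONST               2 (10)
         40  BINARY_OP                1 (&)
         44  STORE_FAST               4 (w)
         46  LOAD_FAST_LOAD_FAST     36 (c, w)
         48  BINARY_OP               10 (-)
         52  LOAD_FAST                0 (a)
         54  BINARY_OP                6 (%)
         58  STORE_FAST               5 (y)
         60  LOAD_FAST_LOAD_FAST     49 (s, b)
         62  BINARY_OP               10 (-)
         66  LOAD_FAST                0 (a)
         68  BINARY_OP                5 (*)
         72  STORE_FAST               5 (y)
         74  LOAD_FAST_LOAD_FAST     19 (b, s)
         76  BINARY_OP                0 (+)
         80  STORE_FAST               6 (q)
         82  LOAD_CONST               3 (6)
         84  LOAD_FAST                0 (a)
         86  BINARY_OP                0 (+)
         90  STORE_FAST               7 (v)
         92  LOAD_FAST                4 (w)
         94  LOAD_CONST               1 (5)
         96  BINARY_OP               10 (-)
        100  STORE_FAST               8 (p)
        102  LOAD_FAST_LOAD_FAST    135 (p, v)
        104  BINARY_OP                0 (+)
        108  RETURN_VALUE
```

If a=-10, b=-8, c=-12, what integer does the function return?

LOAD_FAST a → push -10. Stack: [-10]
LOAD_CONST → push 5. Stack: [-10, 5]
BINARY_OP ^ → -10 ^ 5 = -13. Stack: [-13]
LOAD_FAST b → push -8. Stack: [-13, -8]
BINARY_OP * → -13 * -8 = 104. Stack: [104]
STORE_FAST s → s=104. Stack: []
LOAD_FAST_LOAD_FAST b,b → push -8,-8. Stack: [-8, -8]
BINARY_OP // → -8 // -8 = 1. Stack: [1]
LOAD_FAST_LOAD_FAST a,s → push -10,104. Stack: [1, -10, 104]
BINARY_OP % → -10 % 104 = 94. Stack: [1, 94]
BINARY_OP & → 1 & 94 = 0. Stack: [0]
STORE_FAST s → s=0. Stack: []
LOAD_FAST b → push -8. Stack: [-8]
LOAD_CONST → push 10. Stack: [-8, 10]
BINARY_OP & → -8 & 10 = 8. Stack: [8]
STORE_FAST w → w=8. Stack: []
LOAD_FAST_LOAD_FAST c,w → push -12,8. Stack: [-12, 8]
BINARY_OP - → -12 - 8 = -20. Stack: [-20]
LOAD_FAST a → push -10. Stack: [-20, -10]
BINARY_OP % → -20 % -10 = 0. Stack: [0]
STORE_FAST y → y=0. Stack: []
LOAD_FAST_LOAD_FAST s,b → push 0,-8. Stack: [0, -8]
BINARY_OP - → 0 - -8 = 8. Stack: [8]
LOAD_FAST a → push -10. Stack: [8, -10]
BINARY_OP * → 8 * -10 = -80. Stack: [-80]
STORE_FAST y → y=-80. Stack: []
LOAD_FAST_LOAD_FAST b,s → push -8,0. Stack: [-8, 0]
BINARY_OP + → -8 + 0 = -8. Stack: [-8]
STORE_FAST q → q=-8. Stack: []
LOAD_CONST → push 6. Stack: [6]
LOAD_FAST a → push -10. Stack: [6, -10]
BINARY_OP + → 6 + -10 = -4. Stack: [-4]
STORE_FAST v → v=-4. Stack: []
LOAD_FAST w → push 8. Stack: [8]
LOAD_CONST → push 5. Stack: [8, 5]
BINARY_OP - → 8 - 5 = 3. Stack: [3]
STORE_FAST p → p=3. Stack: []
LOAD_FAST_LOAD_FAST p,v → push 3,-4. Stack: [3, -4]
BINARY_OP + → 3 + -4 = -1. Stack: [-1]
RETURN_VALUE → return -1.

-1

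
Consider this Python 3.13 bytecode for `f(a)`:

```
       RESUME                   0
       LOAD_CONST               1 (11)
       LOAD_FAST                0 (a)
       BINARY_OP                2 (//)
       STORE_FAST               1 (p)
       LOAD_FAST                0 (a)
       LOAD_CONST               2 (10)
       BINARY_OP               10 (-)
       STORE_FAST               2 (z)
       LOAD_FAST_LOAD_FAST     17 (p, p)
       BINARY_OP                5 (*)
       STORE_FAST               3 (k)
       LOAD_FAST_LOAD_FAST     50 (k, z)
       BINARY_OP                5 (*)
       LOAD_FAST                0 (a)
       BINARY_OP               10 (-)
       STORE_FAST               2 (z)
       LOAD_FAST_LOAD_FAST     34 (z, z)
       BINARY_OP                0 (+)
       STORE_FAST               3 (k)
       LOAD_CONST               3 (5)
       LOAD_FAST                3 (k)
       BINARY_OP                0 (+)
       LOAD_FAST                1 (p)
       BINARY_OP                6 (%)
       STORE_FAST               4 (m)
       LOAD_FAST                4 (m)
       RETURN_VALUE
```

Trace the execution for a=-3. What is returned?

-1

LOAD_CONST → push 11. Stack: [11]
LOAD_FAST a → push -3. Stack: [11, -3]
BINARY_OP // → 11 // -3 = -4. Stack: [-4]
STORE_FAST p → p=-4. Stack: []
LOAD_FAST a → push -3. Stack: [-3]
LOAD_CONST → push 10. Stack: [-3, 10]
BINARY_OP - → -3 - 10 = -13. Stack: [-13]
STORE_FAST z → z=-13. Stack: []
LOAD_FAST_LOAD_FAST p,p → push -4,-4. Stack: [-4, -4]
BINARY_OP * → -4 * -4 = 16. Stack: [16]
STORE_FAST k → k=16. Stack: []
LOAD_FAST_LOAD_FAST k,z → push 16,-13. Stack: [16, -13]
BINARY_OP * → 16 * -13 = -208. Stack: [-208]
LOAD_FAST a → push -3. Stack: [-208, -3]
BINARY_OP - → -208 - -3 = -205. Stack: [-205]
STORE_FAST z → z=-205. Stack: []
LOAD_FAST_LOAD_FAST z,z → push -205,-205. Stack: [-205, -205]
BINARY_OP + → -205 + -205 = -410. Stack: [-410]
STORE_FAST k → k=-410. Stack: []
LOAD_CONST → push 5. Stack: [5]
LOAD_FAST k → push -410. Stack: [5, -410]
BINARY_OP + → 5 + -410 = -405. Stack: [-405]
LOAD_FAST p → push -4. Stack: [-405, -4]
BINARY_OP % → -405 % -4 = -1. Stack: [-1]
STORE_FAST m → m=-1. Stack: []
LOAD_FAST m → push -1. Stack: [-1]
RETURN_VALUE → return -1.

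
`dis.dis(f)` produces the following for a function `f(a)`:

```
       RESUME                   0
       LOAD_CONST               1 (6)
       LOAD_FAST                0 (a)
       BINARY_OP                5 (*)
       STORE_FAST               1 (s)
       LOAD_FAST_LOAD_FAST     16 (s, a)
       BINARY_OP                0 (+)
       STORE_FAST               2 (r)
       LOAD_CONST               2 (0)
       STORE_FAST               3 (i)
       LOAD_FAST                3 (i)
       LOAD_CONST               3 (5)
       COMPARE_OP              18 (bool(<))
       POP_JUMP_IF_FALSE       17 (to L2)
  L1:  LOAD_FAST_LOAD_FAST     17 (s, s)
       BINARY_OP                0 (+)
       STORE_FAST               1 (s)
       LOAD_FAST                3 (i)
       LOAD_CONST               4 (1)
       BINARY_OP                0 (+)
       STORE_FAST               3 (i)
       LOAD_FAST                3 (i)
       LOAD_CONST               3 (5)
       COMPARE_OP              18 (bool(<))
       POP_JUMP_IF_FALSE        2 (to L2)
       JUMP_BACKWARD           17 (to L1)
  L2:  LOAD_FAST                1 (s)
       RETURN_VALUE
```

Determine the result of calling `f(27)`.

LOAD_CONST → push 6
LOAD_FAST a → push 27
BINARY_OP * → 6 * 27 = 162
STORE_FAST s → s=162
LOAD_FAST_LOAD_FAST s,a → push 162,27
BINARY_OP + → 162 + 27 = 189
STORE_FAST r → r=189
LOAD_CONST → push 0
STORE_FAST i → i=0
LOAD_FAST i → push 0
LOAD_CONST → push 5
COMPARE_OP bool(<) → 0 vs 5 = True
POP_JUMP_IF_FALSE → pop True; no jump
LOAD_FAST_LOAD_FAST s,s → push 162,162
BINARY_OP + → 162 + 162 = 324
STORE_FAST s → s=324
LOAD_FAST i → push 0
LOAD_CONST → push 1
BINARY_OP + → 0 + 1 = 1
STORE_FAST i → i=1
LOAD_FAST i → push 1
LOAD_CONST → push 5
COMPARE_OP bool(<) → 1 vs 5 = True
POP_JUMP_IF_FALSE → pop True; no jump
LOAD_FAST_LOAD_FAST s,s → push 324,324
BINARY_OP + → 324 + 324 = 648
STORE_FAST s → s=648
LOAD_FAST i → push 1
LOAD_CONST → push 1
BINARY_OP + → 1 + 1 = 2
STORE_FAST i → i=2
LOAD_FAST i → push 2
LOAD_CONST → push 5
COMPARE_OP bool(<) → 2 vs 5 = True
POP_JUMP_IF_FALSE → pop True; no jump
LOAD_FAST_LOAD_FAST s,s → push 648,648
BINARY_OP + → 648 + 648 = 1296
STORE_FAST s → s=1296
LOAD_FAST i → push 2
LOAD_CONST → push 1
BINARY_OP + → 2 + 1 = 3
STORE_FAST i → i=3
LOAD_FAST i → push 3
LOAD_CONST → push 5
COMPARE_OP bool(<) → 3 vs 5 = True
POP_JUMP_IF_FALSE → pop True; no jump
LOAD_FAST_LOAD_FAST s,s → push 1296,1296
BINARY_OP + → 1296 + 1296 = 2592
STORE_FAST s → s=2592
LOAD_FAST i → push 3
LOAD_CONST → push 1
BINARY_OP + → 3 + 1 = 4
STORE_FAST i → i=4
LOAD_FAST i → push 4
LOAD_CONST → push 5
COMPARE_OP bool(<) → 4 vs 5 = True
POP_JUMP_IF_FALSE → pop True; no jump
LOAD_FAST_LOAD_FAST s,s → push 2592,2592
BINARY_OP + → 2592 + 2592 = 5184
STORE_FAST s → s=5184
LOAD_FAST i → push 4
LOAD_CONST → push 1
BINARY_OP + → 4 + 1 = 5
STORE_FAST i → i=5
LOAD_FAST i → push 5
LOAD_CONST → push 5
COMPARE_OP bool(<) → 5 vs 5 = False
POP_JUMP_IF_FALSE → pop False; jump
LOAD_FAST s → push 5184
RETURN_VALUE → return 5184.

5184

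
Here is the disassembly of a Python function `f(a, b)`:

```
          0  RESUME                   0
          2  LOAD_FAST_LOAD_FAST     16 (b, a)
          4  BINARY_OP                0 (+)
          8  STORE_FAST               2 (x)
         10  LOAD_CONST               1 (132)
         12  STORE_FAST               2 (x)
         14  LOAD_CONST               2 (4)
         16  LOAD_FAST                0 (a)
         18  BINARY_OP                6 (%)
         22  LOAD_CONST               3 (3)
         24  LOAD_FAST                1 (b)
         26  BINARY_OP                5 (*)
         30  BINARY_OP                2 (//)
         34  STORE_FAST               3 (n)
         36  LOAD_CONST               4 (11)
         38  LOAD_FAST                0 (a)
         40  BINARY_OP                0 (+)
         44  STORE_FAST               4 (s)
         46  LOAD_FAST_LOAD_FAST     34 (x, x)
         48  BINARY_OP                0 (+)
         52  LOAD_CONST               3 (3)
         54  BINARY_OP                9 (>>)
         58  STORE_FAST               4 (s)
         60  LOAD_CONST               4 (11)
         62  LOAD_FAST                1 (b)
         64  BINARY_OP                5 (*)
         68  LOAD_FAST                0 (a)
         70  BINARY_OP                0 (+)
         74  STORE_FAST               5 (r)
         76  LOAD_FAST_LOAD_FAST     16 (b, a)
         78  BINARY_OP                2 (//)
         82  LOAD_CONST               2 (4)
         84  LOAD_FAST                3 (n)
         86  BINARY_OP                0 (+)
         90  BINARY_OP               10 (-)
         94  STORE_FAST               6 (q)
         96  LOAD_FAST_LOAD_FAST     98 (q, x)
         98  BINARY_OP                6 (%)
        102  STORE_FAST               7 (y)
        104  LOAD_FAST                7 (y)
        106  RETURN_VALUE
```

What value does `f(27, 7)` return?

LOAD_FAST_LOAD_FAST b,a → push 7,27. Stack: [7, 27]
BINARY_OP + → 7 + 27 = 34. Stack: [34]
STORE_FAST x → x=34. Stack: []
LOAD_CONST → push 132. Stack: [132]
STORE_FAST x → x=132. Stack: []
LOAD_CONST → push 4. Stack: [4]
LOAD_FAST a → push 27. Stack: [4, 27]
BINARY_OP % → 4 % 27 = 4. Stack: [4]
LOAD_CONST → push 3. Stack: [4, 3]
LOAD_FAST b → push 7. Stack: [4, 3, 7]
BINARY_OP * → 3 * 7 = 21. Stack: [4, 21]
BINARY_OP // → 4 // 21 = 0. Stack: [0]
STORE_FAST n → n=0. Stack: []
LOAD_CONST → push 11. Stack: [11]
LOAD_FAST a → push 27. Stack: [11, 27]
BINARY_OP + → 11 + 27 = 38. Stack: [38]
STORE_FAST s → s=38. Stack: []
LOAD_FAST_LOAD_FAST x,x → push 132,132. Stack: [132, 132]
BINARY_OP + → 132 + 132 = 264. Stack: [264]
LOAD_CONST → push 3. Stack: [264, 3]
BINARY_OP >> → 264 >> 3 = 33. Stack: [33]
STORE_FAST s → s=33. Stack: []
LOAD_CONST → push 11. Stack: [11]
LOAD_FAST b → push 7. Stack: [11, 7]
BINARY_OP * → 11 * 7 = 77. Stack: [77]
LOAD_FAST a → push 27. Stack: [77, 27]
BINARY_OP + → 77 + 27 = 104. Stack: [104]
STORE_FAST r → r=104. Stack: []
LOAD_FAST_LOAD_FAST b,a → push 7,27. Stack: [7, 27]
BINARY_OP // → 7 // 27 = 0. Stack: [0]
LOAD_CONST → push 4. Stack: [0, 4]
LOAD_FAST n → push 0. Stack: [0, 4, 0]
BINARY_OP + → 4 + 0 = 4. Stack: [0, 4]
BINARY_OP - → 0 - 4 = -4. Stack: [-4]
STORE_FAST q → q=-4. Stack: []
LOAD_FAST_LOAD_FAST q,x → push -4,132. Stack: [-4, 132]
BINARY_OP % → -4 % 132 = 128. Stack: [128]
STORE_FAST y → y=128. Stack: []
LOAD_FAST y → push 128. Stack: [128]
RETURN_VALUE → return 128.

128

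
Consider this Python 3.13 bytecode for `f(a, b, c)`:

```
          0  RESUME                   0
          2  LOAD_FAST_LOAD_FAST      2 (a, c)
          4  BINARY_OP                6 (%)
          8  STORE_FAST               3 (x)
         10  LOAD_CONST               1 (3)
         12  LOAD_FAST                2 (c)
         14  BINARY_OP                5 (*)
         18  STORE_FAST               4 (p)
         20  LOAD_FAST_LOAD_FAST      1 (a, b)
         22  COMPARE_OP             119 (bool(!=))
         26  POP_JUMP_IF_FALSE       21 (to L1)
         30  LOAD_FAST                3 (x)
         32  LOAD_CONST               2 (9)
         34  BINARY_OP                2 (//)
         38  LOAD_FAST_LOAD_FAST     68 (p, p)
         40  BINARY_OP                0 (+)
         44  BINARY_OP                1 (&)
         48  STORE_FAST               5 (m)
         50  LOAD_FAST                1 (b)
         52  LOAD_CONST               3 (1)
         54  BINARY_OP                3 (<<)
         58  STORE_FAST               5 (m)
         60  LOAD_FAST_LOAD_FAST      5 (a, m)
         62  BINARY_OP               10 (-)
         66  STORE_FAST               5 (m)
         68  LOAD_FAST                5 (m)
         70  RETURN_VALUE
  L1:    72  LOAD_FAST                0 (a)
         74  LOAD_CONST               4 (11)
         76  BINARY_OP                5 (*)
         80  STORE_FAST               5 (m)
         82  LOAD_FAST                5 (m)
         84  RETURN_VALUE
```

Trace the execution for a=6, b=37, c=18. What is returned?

LOAD_FAST_LOAD_FAST a,c → push 6,18. Stack: [6, 18]
BINARY_OP % → 6 % 18 = 6. Stack: [6]
STORE_FAST x → x=6. Stack: []
LOAD_CONST → push 3. Stack: [3]
LOAD_FAST c → push 18. Stack: [3, 18]
BINARY_OP * → 3 * 18 = 54. Stack: [54]
STORE_FAST p → p=54. Stack: []
LOAD_FAST_LOAD_FAST a,b → push 6,37. Stack: [6, 37]
COMPARE_OP bool(!=) → 6 vs 37 = True. Stack: [True]
POP_JUMP_IF_FALSE → pop True; no jump. Stack: []
LOAD_FAST x → push 6. Stack: [6]
LOAD_CONST → push 9. Stack: [6, 9]
BINARY_OP // → 6 // 9 = 0. Stack: [0]
LOAD_FAST_LOAD_FAST p,p → push 54,54. Stack: [0, 54, 54]
BINARY_OP + → 54 + 54 = 108. Stack: [0, 108]
BINARY_OP & → 0 & 108 = 0. Stack: [0]
STORE_FAST m → m=0. Stack: []
LOAD_FAST b → push 37. Stack: [37]
LOAD_CONST → push 1. Stack: [37, 1]
BINARY_OP << → 37 << 1 = 74. Stack: [74]
STORE_FAST m → m=74. Stack: []
LOAD_FAST_LOAD_FAST a,m → push 6,74. Stack: [6, 74]
BINARY_OP - → 6 - 74 = -68. Stack: [-68]
STORE_FAST m → m=-68. Stack: []
LOAD_FAST m → push -68. Stack: [-68]
RETURN_VALUE → return -68.

-68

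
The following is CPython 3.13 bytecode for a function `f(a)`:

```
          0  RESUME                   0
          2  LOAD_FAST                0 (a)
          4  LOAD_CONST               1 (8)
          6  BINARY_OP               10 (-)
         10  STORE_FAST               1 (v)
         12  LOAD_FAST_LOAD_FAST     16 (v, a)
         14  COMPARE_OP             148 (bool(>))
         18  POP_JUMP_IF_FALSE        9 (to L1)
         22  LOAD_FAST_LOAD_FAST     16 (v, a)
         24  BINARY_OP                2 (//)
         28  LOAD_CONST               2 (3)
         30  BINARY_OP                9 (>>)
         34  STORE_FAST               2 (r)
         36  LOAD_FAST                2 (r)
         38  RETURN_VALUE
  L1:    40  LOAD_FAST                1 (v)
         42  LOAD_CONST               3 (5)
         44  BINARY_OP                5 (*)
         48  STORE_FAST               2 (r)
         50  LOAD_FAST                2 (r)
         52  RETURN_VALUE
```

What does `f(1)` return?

-35

LOAD_FAST a → push 1. Stack: [1]
LOAD_CONST → push 8. Stack: [1, 8]
BINARY_OP - → 1 - 8 = -7. Stack: [-7]
STORE_FAST v → v=-7. Stack: []
LOAD_FAST_LOAD_FAST v,a → push -7,1. Stack: [-7, 1]
COMPARE_OP bool(>) → -7 vs 1 = False. Stack: [False]
POP_JUMP_IF_FALSE → pop False; jump. Stack: []
LOAD_FAST v → push -7. Stack: [-7]
LOAD_CONST → push 5. Stack: [-7, 5]
BINARY_OP * → -7 * 5 = -35. Stack: [-35]
STORE_FAST r → r=-35. Stack: []
LOAD_FAST r → push -35. Stack: [-35]
RETURN_VALUE → return -35.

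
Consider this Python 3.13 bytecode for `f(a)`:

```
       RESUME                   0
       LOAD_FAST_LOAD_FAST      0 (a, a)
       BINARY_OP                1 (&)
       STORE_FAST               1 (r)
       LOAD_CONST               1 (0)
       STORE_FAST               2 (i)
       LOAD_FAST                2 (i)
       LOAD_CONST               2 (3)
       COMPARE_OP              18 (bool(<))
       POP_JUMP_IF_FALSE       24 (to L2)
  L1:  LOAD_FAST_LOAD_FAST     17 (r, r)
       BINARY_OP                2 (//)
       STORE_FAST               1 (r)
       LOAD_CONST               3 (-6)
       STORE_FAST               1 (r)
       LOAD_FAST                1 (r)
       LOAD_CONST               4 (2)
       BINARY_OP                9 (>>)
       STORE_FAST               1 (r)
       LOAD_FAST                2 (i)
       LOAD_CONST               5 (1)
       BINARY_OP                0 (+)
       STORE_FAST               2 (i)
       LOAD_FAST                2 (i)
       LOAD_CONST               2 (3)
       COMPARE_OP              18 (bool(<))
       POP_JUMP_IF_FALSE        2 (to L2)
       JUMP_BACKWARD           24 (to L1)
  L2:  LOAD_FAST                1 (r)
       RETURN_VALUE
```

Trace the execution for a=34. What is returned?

-2

LOAD_FAST_LOAD_FAST a,a → push 34,34. Stack: [34, 34]
BINARY_OP & → 34 & 34 = 34. Stack: [34]
STORE_FAST r → r=34. Stack: []
LOAD_CONST → push 0. Stack: [0]
STORE_FAST i → i=0. Stack: []
LOAD_FAST i → push 0. Stack: [0]
LOAD_CONST → push 3. Stack: [0, 3]
COMPARE_OP bool(<) → 0 vs 3 = True. Stack: [True]
POP_JUMP_IF_FALSE → pop True; no jump. Stack: []
LOAD_FAST_LOAD_FAST r,r → push 34,34. Stack: [34, 34]
BINARY_OP // → 34 // 34 = 1. Stack: [1]
STORE_FAST r → r=1. Stack: []
LOAD_CONST → push -6. Stack: [-6]
STORE_FAST r → r=-6. Stack: []
LOAD_FAST r → push -6. Stack: [-6]
LOAD_CONST → push 2. Stack: [-6, 2]
BINARY_OP >> → -6 >> 2 = -2. Stack: [-2]
STORE_FAST r → r=-2. Stack: []
LOAD_FAST i → push 0. Stack: [0]
LOAD_CONST → push 1. Stack: [0, 1]
BINARY_OP + → 0 + 1 = 1. Stack: [1]
STORE_FAST i → i=1. Stack: []
LOAD_FAST i → push 1. Stack: [1]
LOAD_CONST → push 3. Stack: [1, 3]
COMPARE_OP bool(<) → 1 vs 3 = True. Stack: [True]
POP_JUMP_IF_FALSE → pop True; no jump. Stack: []
LOAD_FAST_LOAD_FAST r,r → push -2,-2. Stack: [-2, -2]
BINARY_OP // → -2 // -2 = 1. Stack: [1]
STORE_FAST r → r=1. Stack: []
LOAD_CONST → push -6. Stack: [-6]
STORE_FAST r → r=-6. Stack: []
LOAD_FAST r → push -6. Stack: [-6]
LOAD_CONST → push 2. Stack: [-6, 2]
BINARY_OP >> → -6 >> 2 = -2. Stack: [-2]
STORE_FAST r → r=-2. Stack: []
LOAD_FAST i → push 1. Stack: [1]
LOAD_CONST → push 1. Stack: [1, 1]
BINARY_OP + → 1 + 1 = 2. Stack: [2]
STORE_FAST i → i=2. Stack: []
LOAD_FAST i → push 2. Stack: [2]
LOAD_CONST → push 3. Stack: [2, 3]
COMPARE_OP bool(<) → 2 vs 3 = True. Stack: [True]
POP_JUMP_IF_FALSE → pop True; no jump. Stack: []
LOAD_FAST_LOAD_FAST r,r → push -2,-2. Stack: [-2, -2]
BINARY_OP // → -2 // -2 = 1. Stack: [1]
STORE_FAST r → r=1. Stack: []
LOAD_CONST → push -6. Stack: [-6]
STORE_FAST r → r=-6. Stack: []
LOAD_FAST r → push -6. Stack: [-6]
LOAD_CONST → push 2. Stack: [-6, 2]
BINARY_OP >> → -6 >> 2 = -2. Stack: [-2]
STORE_FAST r → r=-2. Stack: []
LOAD_FAST i → push 2. Stack: [2]
LOAD_CONST → push 1. Stack: [2, 1]
BINARY_OP + → 2 + 1 = 3. Stack: [3]
STORE_FAST i → i=3. Stack: []
LOAD_FAST i → push 3. Stack: [3]
LOAD_CONST → push 3. Stack: [3, 3]
COMPARE_OP bool(<) → 3 vs 3 = False. Stack: [False]
POP_JUMP_IF_FALSE → pop False; jump. Stack: []
LOAD_FAST r → push -2. Stack: [-2]
RETURN_VALUE → return -2.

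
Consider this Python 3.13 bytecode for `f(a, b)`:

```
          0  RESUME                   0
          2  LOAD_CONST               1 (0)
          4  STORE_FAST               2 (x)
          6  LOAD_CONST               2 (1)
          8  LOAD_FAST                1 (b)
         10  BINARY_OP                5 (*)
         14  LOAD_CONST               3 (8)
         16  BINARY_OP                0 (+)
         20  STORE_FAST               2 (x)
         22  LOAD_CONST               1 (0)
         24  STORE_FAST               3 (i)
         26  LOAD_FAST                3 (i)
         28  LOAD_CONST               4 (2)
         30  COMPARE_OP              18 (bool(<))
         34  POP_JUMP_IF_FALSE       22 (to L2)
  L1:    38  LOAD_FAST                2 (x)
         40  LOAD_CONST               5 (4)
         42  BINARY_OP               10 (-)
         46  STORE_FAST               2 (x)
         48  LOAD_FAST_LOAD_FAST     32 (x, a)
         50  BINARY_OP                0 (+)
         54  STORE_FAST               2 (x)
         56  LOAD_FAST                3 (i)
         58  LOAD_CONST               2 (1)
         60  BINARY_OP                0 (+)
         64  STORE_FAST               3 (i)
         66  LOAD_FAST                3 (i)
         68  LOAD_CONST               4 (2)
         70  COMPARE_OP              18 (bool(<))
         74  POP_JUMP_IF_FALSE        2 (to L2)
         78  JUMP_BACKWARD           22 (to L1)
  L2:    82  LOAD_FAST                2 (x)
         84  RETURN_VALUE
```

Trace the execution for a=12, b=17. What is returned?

41

LOAD_CONST → push 0. Stack: [0]
STORE_FAST x → x=0. Stack: []
LOAD_CONST → push 1. Stack: [1]
LOAD_FAST b → push 17. Stack: [1, 17]
BINARY_OP * → 1 * 17 = 17. Stack: [17]
LOAD_CONST → push 8. Stack: [17, 8]
BINARY_OP + → 17 + 8 = 25. Stack: [25]
STORE_FAST x → x=25. Stack: []
LOAD_CONST → push 0. Stack: [0]
STORE_FAST i → i=0. Stack: []
LOAD_FAST i → push 0. Stack: [0]
LOAD_CONST → push 2. Stack: [0, 2]
COMPARE_OP bool(<) → 0 vs 2 = True. Stack: [True]
POP_JUMP_IF_FALSE → pop True; no jump. Stack: []
LOAD_FAST x → push 25. Stack: [25]
LOAD_CONST → push 4. Stack: [25, 4]
BINARY_OP - → 25 - 4 = 21. Stack: [21]
STORE_FAST x → x=21. Stack: []
LOAD_FAST_LOAD_FAST x,a → push 21,12. Stack: [21, 12]
BINARY_OP + → 21 + 12 = 33. Stack: [33]
STORE_FAST x → x=33. Stack: []
LOAD_FAST i → push 0. Stack: [0]
LOAD_CONST → push 1. Stack: [0, 1]
BINARY_OP + → 0 + 1 = 1. Stack: [1]
STORE_FAST i → i=1. Stack: []
LOAD_FAST i → push 1. Stack: [1]
LOAD_CONST → push 2. Stack: [1, 2]
COMPARE_OP bool(<) → 1 vs 2 = True. Stack: [True]
POP_JUMP_IF_FALSE → pop True; no jump. Stack: []
LOAD_FAST x → push 33. Stack: [33]
LOAD_CONST → push 4. Stack: [33, 4]
BINARY_OP - → 33 - 4 = 29. Stack: [29]
STORE_FAST x → x=29. Stack: []
LOAD_FAST_LOAD_FAST x,a → push 29,12. Stack: [29, 12]
BINARY_OP + → 29 + 12 = 41. Stack: [41]
STORE_FAST x → x=41. Stack: []
LOAD_FAST i → push 1. Stack: [1]
LOAD_CONST → push 1. Stack: [1, 1]
BINARY_OP + → 1 + 1 = 2. Stack: [2]
STORE_FAST i → i=2. Stack: []
LOAD_FAST i → push 2. Stack: [2]
LOAD_CONST → push 2. Stack: [2, 2]
COMPARE_OP bool(<) → 2 vs 2 = False. Stack: [False]
POP_JUMP_IF_FALSE → pop False; jump. Stack: []
LOAD_FAST x → push 41. Stack: [41]
RETURN_VALUE → return 41.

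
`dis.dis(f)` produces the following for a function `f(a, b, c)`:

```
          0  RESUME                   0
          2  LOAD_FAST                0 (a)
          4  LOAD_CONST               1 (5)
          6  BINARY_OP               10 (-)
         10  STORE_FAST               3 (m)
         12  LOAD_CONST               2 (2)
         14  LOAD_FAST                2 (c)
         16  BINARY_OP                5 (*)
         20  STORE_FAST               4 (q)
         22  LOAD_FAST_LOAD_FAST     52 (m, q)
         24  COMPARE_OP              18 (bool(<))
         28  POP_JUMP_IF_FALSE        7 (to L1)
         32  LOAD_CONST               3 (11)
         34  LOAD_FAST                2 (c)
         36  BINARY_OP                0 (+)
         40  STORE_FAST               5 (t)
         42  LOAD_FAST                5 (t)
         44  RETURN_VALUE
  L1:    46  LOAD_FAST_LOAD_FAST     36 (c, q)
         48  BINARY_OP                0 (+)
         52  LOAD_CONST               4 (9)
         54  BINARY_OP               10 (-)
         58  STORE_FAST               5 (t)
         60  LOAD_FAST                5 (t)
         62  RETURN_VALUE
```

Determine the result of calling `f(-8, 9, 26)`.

37

LOAD_FAST a → push -8. Stack: [-8]
LOAD_CONST → push 5. Stack: [-8, 5]
BINARY_OP - → -8 - 5 = -13. Stack: [-13]
STORE_FAST m → m=-13. Stack: []
LOAD_CONST → push 2. Stack: [2]
LOAD_FAST c → push 26. Stack: [2, 26]
BINARY_OP * → 2 * 26 = 52. Stack: [52]
STORE_FAST q → q=52. Stack: []
LOAD_FAST_LOAD_FAST m,q → push -13,52. Stack: [-13, 52]
COMPARE_OP bool(<) → -13 vs 52 = True. Stack: [True]
POP_JUMP_IF_FALSE → pop True; no jump. Stack: []
LOAD_CONST → push 11. Stack: [11]
LOAD_FAST c → push 26. Stack: [11, 26]
BINARY_OP + → 11 + 26 = 37. Stack: [37]
STORE_FAST t → t=37. Stack: []
LOAD_FAST t → push 37. Stack: [37]
RETURN_VALUE → return 37.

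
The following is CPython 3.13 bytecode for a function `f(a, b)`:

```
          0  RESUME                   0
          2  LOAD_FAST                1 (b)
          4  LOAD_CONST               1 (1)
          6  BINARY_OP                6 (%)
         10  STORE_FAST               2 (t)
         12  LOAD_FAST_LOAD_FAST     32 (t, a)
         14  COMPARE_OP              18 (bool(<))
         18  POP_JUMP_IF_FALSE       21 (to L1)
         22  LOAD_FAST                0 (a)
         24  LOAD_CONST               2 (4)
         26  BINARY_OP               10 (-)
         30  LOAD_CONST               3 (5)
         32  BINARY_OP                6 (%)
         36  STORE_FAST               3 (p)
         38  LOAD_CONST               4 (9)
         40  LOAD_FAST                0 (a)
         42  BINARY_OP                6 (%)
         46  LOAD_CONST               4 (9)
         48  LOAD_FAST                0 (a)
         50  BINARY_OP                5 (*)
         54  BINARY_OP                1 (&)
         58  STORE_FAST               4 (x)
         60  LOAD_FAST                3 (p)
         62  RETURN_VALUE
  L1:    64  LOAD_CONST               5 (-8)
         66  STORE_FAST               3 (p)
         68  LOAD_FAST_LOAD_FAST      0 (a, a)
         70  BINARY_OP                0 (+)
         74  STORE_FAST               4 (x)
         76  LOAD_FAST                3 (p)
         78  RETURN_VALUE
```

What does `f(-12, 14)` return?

LOAD_FAST b → push 14. Stack: [14]
LOAD_CONST → push 1. Stack: [14, 1]
BINARY_OP % → 14 % 1 = 0. Stack: [0]
STORE_FAST t → t=0. Stack: []
LOAD_FAST_LOAD_FAST t,a → push 0,-12. Stack: [0, -12]
COMPARE_OP bool(<) → 0 vs -12 = False. Stack: [False]
POP_JUMP_IF_FALSE → pop False; jump. Stack: []
LOAD_CONST → push -8. Stack: [-8]
STORE_FAST p → p=-8. Stack: []
LOAD_FAST_LOAD_FAST a,a → push -12,-12. Stack: [-12, -12]
BINARY_OP + → -12 + -12 = -24. Stack: [-24]
STORE_FAST x → x=-24. Stack: []
LOAD_FAST p → push -8. Stack: [-8]
RETURN_VALUE → return -8.

-8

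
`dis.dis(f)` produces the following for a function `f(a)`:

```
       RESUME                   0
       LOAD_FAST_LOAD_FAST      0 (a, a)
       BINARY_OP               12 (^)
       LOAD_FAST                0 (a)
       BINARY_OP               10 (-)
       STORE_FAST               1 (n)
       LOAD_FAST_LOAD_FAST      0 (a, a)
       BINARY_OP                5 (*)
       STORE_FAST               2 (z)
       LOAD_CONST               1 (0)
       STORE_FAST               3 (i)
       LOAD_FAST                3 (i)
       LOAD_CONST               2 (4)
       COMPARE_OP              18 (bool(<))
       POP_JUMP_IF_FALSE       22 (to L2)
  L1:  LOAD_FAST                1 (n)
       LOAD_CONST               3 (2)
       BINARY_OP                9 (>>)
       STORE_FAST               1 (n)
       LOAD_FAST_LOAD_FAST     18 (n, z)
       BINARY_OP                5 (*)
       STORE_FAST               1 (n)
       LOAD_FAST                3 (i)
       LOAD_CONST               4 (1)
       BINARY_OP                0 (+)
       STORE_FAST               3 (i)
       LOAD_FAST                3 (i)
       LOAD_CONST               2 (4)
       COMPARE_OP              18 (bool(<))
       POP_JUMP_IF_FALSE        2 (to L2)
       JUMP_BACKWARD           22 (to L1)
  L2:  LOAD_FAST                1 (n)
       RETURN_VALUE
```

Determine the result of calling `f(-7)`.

LOAD_FAST_LOAD_FAST a,a → push -7,-7
BINARY_OP ^ → -7 ^ -7 = 0
LOAD_FAST a → push -7
BINARY_OP - → 0 - -7 = 7
STORE_FAST n → n=7
LOAD_FAST_LOAD_FAST a,a → push -7,-7
BINARY_OP * → -7 * -7 = 49
STORE_FAST z → z=49
LOAD_CONST → push 0
STORE_FAST i → i=0
LOAD_FAST i → push 0
LOAD_CONST → push 4
COMPARE_OP bool(<) → 0 vs 4 = True
POP_JUMP_IF_FALSE → pop True; no jump
LOAD_FAST n → push 7
LOAD_CONST → push 2
BINARY_OP >> → 7 >> 2 = 1
STORE_FAST n → n=1
LOAD_FAST_LOAD_FAST n,z → push 1,49
BINARY_OP * → 1 * 49 = 49
STORE_FAST n → n=49
LOAD_FAST i → push 0
LOAD_CONST → push 1
BINARY_OP + → 0 + 1 = 1
STORE_FAST i → i=1
LOAD_FAST i → push 1
LOAD_CONST → push 4
COMPARE_OP bool(<) → 1 vs 4 = True
POP_JUMP_IF_FALSE → pop True; no jump
LOAD_FAST n → push 49
LOAD_CONST → push 2
BINARY_OP >> → 49 >> 2 = 12
STORE_FAST n → n=12
LOAD_FAST_LOAD_FAST n,z → push 12,49
BINARY_OP * → 12 * 49 = 588
STORE_FAST n → n=588
LOAD_FAST i → push 1
LOAD_CONST → push 1
BINARY_OP + → 1 + 1 = 2
STORE_FAST i → i=2
LOAD_FAST i → push 2
LOAD_CONST → push 4
COMPARE_OP bool(<) → 2 vs 4 = True
POP_JUMP_IF_FALSE → pop True; no jump
LOAD_FAST n → push 588
LOAD_CONST → push 2
BINARY_OP >> → 588 >> 2 = 147
STORE_FAST n → n=147
LOAD_FAST_LOAD_FAST n,z → push 147,49
BINARY_OP * → 147 * 49 = 7203
STORE_FAST n → n=7203
LOAD_FAST i → push 2
LOAD_CONST → push 1
BINARY_OP + → 2 + 1 = 3
STORE_FAST i → i=3
LOAD_FAST i → push 3
LOAD_CONST → push 4
COMPARE_OP bool(<) → 3 vs 4 = True
POP_JUMP_IF_FALSE → pop True; no jump
LOAD_FAST n → push 7203
LOAD_CONST → push 2
BINARY_OP >> → 7203 >> 2 = 1800
STORE_FAST n → n=1800
LOAD_FAST_LOAD_FAST n,z → push 1800,49
BINARY_OP * → 1800 * 49 = 88200
STORE_FAST n → n=88200
LOAD_FAST i → push 3
LOAD_CONST → push 1
BINARY_OP + → 3 + 1 = 4
STORE_FAST i → i=4
LOAD_FAST i → push 4
LOAD_CONST → push 4
COMPARE_OP bool(<) → 4 vs 4 = False
POP_JUMP_IF_FALSE → pop False; jump
LOAD_FAST n → push 88200
RETURN_VALUE → return 88200.

88200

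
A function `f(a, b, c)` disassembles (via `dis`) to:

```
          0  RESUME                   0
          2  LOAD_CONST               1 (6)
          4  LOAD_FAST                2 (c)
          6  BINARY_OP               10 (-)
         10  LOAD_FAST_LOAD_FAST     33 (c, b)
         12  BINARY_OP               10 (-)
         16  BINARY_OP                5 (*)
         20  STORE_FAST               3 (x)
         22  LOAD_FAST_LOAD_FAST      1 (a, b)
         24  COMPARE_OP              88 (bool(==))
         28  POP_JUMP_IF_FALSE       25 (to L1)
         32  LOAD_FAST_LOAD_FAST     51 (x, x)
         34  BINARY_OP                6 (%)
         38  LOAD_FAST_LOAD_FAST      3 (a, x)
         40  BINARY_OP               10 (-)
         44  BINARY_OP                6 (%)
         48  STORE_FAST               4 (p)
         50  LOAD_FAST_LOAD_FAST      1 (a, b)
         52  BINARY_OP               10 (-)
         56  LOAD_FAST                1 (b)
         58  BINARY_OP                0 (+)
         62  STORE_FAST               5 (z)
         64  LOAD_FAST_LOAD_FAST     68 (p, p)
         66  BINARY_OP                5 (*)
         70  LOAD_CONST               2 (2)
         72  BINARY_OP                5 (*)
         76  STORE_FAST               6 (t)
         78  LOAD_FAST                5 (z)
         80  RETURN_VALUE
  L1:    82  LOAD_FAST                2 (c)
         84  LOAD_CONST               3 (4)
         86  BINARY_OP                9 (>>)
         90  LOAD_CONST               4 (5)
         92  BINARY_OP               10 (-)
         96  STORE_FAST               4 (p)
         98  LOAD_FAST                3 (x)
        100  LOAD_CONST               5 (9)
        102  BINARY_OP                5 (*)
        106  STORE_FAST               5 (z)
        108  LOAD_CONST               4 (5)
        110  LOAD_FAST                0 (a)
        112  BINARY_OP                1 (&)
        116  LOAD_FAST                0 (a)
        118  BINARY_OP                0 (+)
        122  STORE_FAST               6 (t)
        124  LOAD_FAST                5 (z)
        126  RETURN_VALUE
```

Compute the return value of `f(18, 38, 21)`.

2295

LOAD_CONST → push 6. Stack: [6]
LOAD_FAST c → push 21. Stack: [6, 21]
BINARY_OP - → 6 - 21 = -15. Stack: [-15]
LOAD_FAST_LOAD_FAST c,b → push 21,38. Stack: [-15, 21, 38]
BINARY_OP - → 21 - 38 = -17. Stack: [-15, -17]
BINARY_OP * → -15 * -17 = 255. Stack: [255]
STORE_FAST x → x=255. Stack: []
LOAD_FAST_LOAD_FAST a,b → push 18,38. Stack: [18, 38]
COMPARE_OP bool(==) → 18 vs 38 = False. Stack: [False]
POP_JUMP_IF_FALSE → pop False; jump. Stack: []
LOAD_FAST c → push 21. Stack: [21]
LOAD_CONST → push 4. Stack: [21, 4]
BINARY_OP >> → 21 >> 4 = 1. Stack: [1]
LOAD_CONST → push 5. Stack: [1, 5]
BINARY_OP - → 1 - 5 = -4. Stack: [-4]
STORE_FAST p → p=-4. Stack: []
LOAD_FAST x → push 255. Stack: [255]
LOAD_CONST → push 9. Stack: [255, 9]
BINARY_OP * → 255 * 9 = 2295. Stack: [2295]
STORE_FAST z → z=2295. Stack: []
LOAD_CONST → push 5. Stack: [5]
LOAD_FAST a → push 18. Stack: [5, 18]
BINARY_OP & → 5 & 18 = 0. Stack: [0]
LOAD_FAST a → push 18. Stack: [0, 18]
BINARY_OP + → 0 + 18 = 18. Stack: [18]
STORE_FAST t → t=18. Stack: []
LOAD_FAST z → push 2295. Stack: [2295]
RETURN_VALUE → return 2295.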